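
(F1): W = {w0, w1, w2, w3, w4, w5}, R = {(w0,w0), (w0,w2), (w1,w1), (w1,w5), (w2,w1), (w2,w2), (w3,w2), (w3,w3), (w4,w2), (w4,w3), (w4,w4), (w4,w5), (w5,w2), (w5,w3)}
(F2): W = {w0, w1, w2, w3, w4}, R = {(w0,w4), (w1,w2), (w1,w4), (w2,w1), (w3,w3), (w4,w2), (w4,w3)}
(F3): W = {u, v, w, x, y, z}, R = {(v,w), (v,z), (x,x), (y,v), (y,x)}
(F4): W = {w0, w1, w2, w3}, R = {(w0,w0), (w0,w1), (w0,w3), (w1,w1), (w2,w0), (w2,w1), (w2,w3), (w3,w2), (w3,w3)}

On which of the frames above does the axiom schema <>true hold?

(F1), (F2), (F4)

Frame correspondent (Sahlqvist): forall x exists y Rxy — i.e. seriality.
(F1): condition met.
(F2): condition met.
(F3): fails — world u has no successor.
(F4): condition met.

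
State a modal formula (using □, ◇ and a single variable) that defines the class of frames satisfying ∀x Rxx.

The condition is reflexivity. The T schema □p → p defines it.

□p → p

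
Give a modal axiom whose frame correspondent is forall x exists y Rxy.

□r → ◇r

A defining formula is □r → ◇r (the D axiom).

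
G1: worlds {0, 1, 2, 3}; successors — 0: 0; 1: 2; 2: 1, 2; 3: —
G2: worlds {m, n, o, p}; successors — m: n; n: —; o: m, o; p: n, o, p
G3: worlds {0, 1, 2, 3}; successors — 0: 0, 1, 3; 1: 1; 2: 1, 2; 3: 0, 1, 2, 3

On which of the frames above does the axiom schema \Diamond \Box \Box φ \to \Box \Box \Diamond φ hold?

The schema corresponds to a generalized confluence (Geach) condition: \forall x \forall y \forall z ((xRy \wedge x R^2 z) \to \exists w (y R^2 w \wedge zRw)).
G1: ✓.
G2: fails — oRm, oR²m but no w with mR²w and mRw.
G3: ✓.

G1, G3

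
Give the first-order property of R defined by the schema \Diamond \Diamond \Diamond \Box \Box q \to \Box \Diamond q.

\forall x \forall y \forall z ((x R^3 y \wedge xRz) \to \exists w (y R^2 w \wedge zRw))

This is a Sahlqvist (Geach-type) schema ◇^3□^2q → □^1◇^1q.
Minimal-valuation argument: fix x; take any y with xR^3y and any z with xR^1z. Set V(q) to the set of worlds R-reachable from y in exactly 2 steps. Then □^2q holds at y, so the antecedent holds at x; validity forces ◇^1q at z, giving a w with zR^1w and yR^2w.
First-order correspondent: \forall x \forall y \forall z ((x R^3 y \wedge xRz) \to \exists w (y R^2 w \wedge zRw)).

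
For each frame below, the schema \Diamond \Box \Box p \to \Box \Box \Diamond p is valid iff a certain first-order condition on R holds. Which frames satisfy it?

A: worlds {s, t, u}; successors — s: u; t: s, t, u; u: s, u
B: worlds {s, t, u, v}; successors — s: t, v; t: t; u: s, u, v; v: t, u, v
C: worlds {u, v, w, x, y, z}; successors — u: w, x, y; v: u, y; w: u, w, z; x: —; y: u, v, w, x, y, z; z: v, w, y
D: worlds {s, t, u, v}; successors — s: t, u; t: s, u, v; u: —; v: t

Frame correspondent (Sahlqvist): \forall x \forall y \forall z ((xRy \wedge x R^2 z) \to \exists w (y R^2 w \wedge zRw)) — i.e. a generalized confluence (Geach) condition.
A: satisfies the condition.
B: fails — sRt, sR²u but no w with tR²w and uRw.
C: fails — uRw, uR²x but no t with wR²t and xRt.
D: fails — sRt, sR²u but no w with tR²w and uRw.
Valid on: A.

A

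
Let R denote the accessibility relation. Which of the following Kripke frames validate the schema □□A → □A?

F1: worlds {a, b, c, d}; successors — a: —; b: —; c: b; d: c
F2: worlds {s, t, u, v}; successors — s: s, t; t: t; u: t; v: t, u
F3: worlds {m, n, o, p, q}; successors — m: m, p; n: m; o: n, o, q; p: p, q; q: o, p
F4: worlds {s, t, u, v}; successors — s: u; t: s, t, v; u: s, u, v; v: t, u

F3, F4

The schema corresponds to density: ∀x ∀y (Rxy → ∃z (Rxz ∧ Rzy)).
F1: fails — Rcb but no z with Rcz and Rzb.
F2: fails — Rvu but no z with Rvz and Rzu.
F3: satisfies the condition.
F4: satisfies the condition.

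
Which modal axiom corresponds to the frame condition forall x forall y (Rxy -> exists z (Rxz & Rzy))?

A defining formula is □□s → □s (the C4 axiom).
Suppose □□s→□s is valid. Take Rxy and set V(s)={w : xR²w}. Then □□s at x, so □s at x, so s at y, i.e. ∃z(Rxz∧Rzy).

□□s → □s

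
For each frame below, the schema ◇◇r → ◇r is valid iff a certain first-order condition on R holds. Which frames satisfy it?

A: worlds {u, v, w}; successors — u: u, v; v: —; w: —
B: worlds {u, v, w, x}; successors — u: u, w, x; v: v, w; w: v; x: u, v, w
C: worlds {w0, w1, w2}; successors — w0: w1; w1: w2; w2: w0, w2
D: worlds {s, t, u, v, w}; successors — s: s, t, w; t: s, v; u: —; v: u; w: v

This is the axiom for transitivity; its first-order frame correspondent is ∀x ∀y ∀z (Rxy ∧ Ryz → Rxz).
A: satisfies the condition.
B: fails — Ruw and Rwv but not Ruv.
C: fails — Rw1w2 and Rw2w0 but not Rw1w0.
D: fails — Rtv and Rvu but not Rtu.

A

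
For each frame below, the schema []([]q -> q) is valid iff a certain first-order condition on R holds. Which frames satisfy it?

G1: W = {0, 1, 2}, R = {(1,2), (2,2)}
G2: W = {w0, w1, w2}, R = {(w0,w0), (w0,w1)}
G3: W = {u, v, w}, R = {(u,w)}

G1

Frame correspondent (Sahlqvist): forall x forall y (Rxy -> Ryy) — i.e. shift-reflexivity.
G1: holds.
G2: fails — Rw0w1 but not Rw1w1.
G3: fails — Ruw but not Rww.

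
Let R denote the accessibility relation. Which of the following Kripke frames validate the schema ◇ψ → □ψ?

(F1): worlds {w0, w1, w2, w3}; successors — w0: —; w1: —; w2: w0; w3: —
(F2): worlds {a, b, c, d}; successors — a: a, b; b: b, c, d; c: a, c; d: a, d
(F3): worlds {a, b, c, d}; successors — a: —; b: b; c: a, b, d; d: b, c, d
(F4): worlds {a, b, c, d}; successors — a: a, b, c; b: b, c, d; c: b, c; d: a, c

(F1)

This is the axiom for partial functionality; its first-order frame correspondent is ∀x ∀y ∀z (Rxy ∧ Rxz → y = z).
(F1): holds.
(F2): fails — a sees both a and b.
(F3): fails — c sees both a and b.
(F4): fails — a sees both a and b.
Valid on: (F1).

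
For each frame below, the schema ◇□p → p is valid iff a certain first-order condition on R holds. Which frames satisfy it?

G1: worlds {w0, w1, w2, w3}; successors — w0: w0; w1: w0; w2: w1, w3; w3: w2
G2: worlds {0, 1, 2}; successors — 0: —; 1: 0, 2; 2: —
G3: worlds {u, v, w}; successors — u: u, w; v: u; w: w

none

The schema corresponds to symmetry: ∀x ∀y (Rxy → Ryx).
G1: fails — Rw1w0 but not Rw0w1.
G2: fails — R12 but not R21.
G3: fails — Rvu but not Ruv.
Valid on no frame.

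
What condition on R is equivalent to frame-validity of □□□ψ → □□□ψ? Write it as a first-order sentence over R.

∀x ∀z (xR³z → ∃w (xR³w ∧ z = w))

This is a Sahlqvist (Geach-type) schema ◇^0□^3ψ → □^3◇^0ψ.
First-order correspondent: ∀x ∀z (xR³z → ∃w (xR³w ∧ z = w)).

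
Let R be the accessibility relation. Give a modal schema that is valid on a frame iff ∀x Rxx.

□r → r

The condition is reflexivity. The T schema □r → r defines it.
Suppose □r→r is valid. At any x set V(r)={w : Rxw}. Then □r holds at x, so r holds at x, i.e. Rxx.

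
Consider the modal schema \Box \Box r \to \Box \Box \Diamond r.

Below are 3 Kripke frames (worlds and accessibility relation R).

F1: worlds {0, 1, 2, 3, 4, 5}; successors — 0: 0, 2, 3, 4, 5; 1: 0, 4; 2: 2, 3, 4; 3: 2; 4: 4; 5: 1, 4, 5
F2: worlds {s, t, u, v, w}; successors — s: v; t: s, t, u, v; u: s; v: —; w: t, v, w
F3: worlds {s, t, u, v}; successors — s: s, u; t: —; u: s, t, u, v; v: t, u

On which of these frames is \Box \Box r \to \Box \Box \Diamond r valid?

F1

This is the axiom for a generalized confluence (Geach) condition; its first-order frame correspondent is \forall x \forall z (x R^2 z \to \exists w (x R^2 w \wedge zRw)).
F1: condition met.
F2: fails — tR²v but no w* with tR²w* and vRw*.
F3: fails — sR²t but no w with sR²w and tRw.
Valid on: F1.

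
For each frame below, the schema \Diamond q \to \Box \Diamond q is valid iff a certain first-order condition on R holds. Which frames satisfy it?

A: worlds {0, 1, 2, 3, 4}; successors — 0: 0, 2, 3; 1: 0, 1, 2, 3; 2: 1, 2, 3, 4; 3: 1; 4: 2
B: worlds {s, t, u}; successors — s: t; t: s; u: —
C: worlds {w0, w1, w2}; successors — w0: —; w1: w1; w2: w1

Frame correspondent (Sahlqvist): \forall x \forall y \forall z (Rxy \wedge Rxz \to Ryz) — i.e. the Euclidean property.
A: fails — R02 and R00 but not R20.
B: fails — Rst and Rst but not Rtt.
C: holds.

C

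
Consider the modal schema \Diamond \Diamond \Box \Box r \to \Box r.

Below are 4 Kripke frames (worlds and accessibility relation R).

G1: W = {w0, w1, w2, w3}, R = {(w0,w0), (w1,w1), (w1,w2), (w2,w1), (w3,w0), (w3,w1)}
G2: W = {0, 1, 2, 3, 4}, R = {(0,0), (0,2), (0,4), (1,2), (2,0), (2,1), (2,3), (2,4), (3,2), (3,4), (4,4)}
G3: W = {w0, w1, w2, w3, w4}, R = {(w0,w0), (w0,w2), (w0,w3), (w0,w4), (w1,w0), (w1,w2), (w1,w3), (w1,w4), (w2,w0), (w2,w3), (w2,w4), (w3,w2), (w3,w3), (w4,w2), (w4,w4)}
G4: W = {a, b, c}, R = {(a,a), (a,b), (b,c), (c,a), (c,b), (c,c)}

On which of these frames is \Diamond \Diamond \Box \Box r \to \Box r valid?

The schema corresponds to a generalized confluence (Geach) condition: \forall x \forall y \forall z ((x R^2 y \wedge xRz) \to \exists w (y R^2 w \wedge z = w)).
G1: fails — w3R²w0, w3Rw1 but no w with w0R²w and w1=w.
G2: fails — 0R²1, 0R2 but no w with 1R²w and 2=w.
G3: holds.
G4: holds.

G3, G4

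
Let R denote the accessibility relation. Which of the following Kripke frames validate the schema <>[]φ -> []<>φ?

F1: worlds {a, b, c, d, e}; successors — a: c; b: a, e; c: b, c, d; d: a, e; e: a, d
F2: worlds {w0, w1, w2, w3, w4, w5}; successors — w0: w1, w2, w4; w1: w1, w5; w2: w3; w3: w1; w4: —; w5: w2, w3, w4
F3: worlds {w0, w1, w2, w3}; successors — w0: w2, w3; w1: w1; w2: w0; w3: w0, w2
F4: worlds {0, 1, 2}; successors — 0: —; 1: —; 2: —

The schema corresponds to convergence: forall x forall y forall z (Rxy & Rxz -> exists w (Ryw & Rzw)).
F1: fails — Rba and Rbe but a and e have no common successor.
F2: fails — Rw0w4 and Rw0w4 but w4 and w4 have no common successor.
F3: fails — Rw3w2 and Rw3w0 but w2 and w0 have no common successor.
F4: satisfies the condition.
Valid on: F4.

F4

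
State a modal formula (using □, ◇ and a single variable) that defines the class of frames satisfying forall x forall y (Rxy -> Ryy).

□(□s → s)

A defining formula is □(□s → s) (the T□ axiom).
Suppose □(□s→s) is valid. Take Rxy and set V(s)={w : Ryw}. Then at y, □s holds; since □(□s→s) at x, □s→s at y, so s at y, i.e. Ryy.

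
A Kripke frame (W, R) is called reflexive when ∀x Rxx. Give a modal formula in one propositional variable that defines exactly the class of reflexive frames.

□ψ → ψ

The condition is reflexivity. The T schema □ψ → ψ defines it.
Suppose □ψ→ψ is valid. At any x set V(ψ)={w : Rxw}. Then □ψ holds at x, so ψ holds at x, i.e. Rxx.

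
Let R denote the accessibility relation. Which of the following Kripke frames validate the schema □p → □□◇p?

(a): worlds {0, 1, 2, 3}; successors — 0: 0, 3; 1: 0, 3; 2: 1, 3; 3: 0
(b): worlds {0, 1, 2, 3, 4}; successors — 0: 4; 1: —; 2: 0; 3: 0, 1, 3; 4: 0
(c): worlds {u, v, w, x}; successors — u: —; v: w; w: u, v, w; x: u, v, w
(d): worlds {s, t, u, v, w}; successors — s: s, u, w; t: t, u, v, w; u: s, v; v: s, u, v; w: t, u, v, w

(d)

This is the axiom for a generalized confluence (Geach) condition; its first-order frame correspondent is ∀x ∀z (xR²z → ∃w (xRw ∧ zRw)).
(a): fails — 2R²3 but no w with 2Rw and 3Rw.
(b): fails — 3R²0 but no w with 3Rw and 0Rw.
(c): fails — vR²u but no t with vRt and uRt.
(d): holds.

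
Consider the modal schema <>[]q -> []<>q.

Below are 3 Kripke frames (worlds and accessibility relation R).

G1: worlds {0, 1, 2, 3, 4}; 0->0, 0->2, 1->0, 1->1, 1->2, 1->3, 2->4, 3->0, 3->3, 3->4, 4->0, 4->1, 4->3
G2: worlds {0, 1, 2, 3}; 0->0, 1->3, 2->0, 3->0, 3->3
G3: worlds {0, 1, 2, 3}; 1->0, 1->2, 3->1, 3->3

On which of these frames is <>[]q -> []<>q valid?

This is the axiom for convergence; its first-order frame correspondent is forall x forall y forall z (Rxy & Rxz -> exists w (Ryw & Rzw)).
G1: fails — R00 and R02 but 0 and 2 have no common successor.
G2: condition met.
G3: fails — R12 and R12 but 2 and 2 have no common successor.

G2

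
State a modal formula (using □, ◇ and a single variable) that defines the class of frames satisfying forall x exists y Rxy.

□q → ◇q

This is seriality; the standard corresponding axiom is D: □q → ◇q.
Suppose □q→◇q is valid. At any x set V(q)=W. Then □q at x, so ◇q at x, so x has a successor.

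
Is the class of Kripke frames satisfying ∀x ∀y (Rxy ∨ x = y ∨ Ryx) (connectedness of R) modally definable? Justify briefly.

Not modally definable

Any modally definable frame class is closed under disjoint unions.
Take 2 disjoint single-world reflexive frames: each is trivially connected, but their disjoint union has 2 worlds with no edge between distinct components, so it is not connected.
So no modal formula (or set of formulas) defines exactly the connected frames.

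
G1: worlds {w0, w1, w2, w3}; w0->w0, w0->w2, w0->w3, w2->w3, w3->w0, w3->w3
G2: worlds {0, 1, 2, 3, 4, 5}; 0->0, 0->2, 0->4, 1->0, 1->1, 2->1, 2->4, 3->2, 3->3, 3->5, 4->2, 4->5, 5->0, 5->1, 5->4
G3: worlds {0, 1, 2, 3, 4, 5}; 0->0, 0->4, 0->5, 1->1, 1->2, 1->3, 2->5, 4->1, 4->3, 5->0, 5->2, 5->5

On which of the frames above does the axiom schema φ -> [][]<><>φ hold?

G1

Frame correspondent (Sahlqvist): forall x forall z (x R^2 z -> exists w (x = w & z R^2 w)) — i.e. a generalized confluence (Geach) condition.
G1: condition met.
G2: fails — 3R²0 but no w with 3=w and 0R²w.
G3: fails — 0R²1 but no w with 0=w and 1R²w.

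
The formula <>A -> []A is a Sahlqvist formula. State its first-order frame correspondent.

partial functionality

Suppose ◇A→□A is valid. Take Rxy, Rxz and set V(A)={y}. Then ◇A at x, so □A at x, so A at z, i.e. z=y.
Conversely, any frame satisfying forall x forall y forall z (Rxy & Rxz -> y = z) validates the schema.
So the correspondent is partial functionality.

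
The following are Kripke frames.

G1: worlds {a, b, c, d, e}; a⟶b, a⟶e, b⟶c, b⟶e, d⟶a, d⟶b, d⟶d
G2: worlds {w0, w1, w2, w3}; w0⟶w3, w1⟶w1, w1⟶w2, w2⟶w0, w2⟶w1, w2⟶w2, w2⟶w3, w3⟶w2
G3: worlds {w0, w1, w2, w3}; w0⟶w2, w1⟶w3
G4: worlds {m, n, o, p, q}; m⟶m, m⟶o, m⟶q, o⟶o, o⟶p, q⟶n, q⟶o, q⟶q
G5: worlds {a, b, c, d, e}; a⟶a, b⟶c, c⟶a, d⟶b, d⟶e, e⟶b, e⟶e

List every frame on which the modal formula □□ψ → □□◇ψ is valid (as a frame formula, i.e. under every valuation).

G2, G3

Frame correspondent (Sahlqvist): ∀x ∀z (xR²z → ∃w (xR²w ∧ zRw)) — i.e. a generalized confluence (Geach) condition.
G1: fails — aR²c but no w with aR²w and cRw.
G2: satisfies the condition.
G3: satisfies the condition.
G4: fails — mR²n but no w with mR²w and nRw.
G5: fails — dR²c but no w with dR²w and cRw.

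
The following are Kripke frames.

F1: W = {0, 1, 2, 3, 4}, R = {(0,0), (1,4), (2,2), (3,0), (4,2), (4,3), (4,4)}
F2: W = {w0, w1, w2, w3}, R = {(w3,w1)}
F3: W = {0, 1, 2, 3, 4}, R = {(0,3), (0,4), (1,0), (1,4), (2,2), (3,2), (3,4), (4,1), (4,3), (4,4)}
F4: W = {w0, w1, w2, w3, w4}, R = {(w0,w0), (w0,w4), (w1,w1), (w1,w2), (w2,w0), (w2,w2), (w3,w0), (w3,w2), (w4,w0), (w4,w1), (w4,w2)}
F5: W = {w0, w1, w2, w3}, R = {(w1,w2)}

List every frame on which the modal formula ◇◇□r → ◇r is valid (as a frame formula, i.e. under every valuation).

This is the axiom for a generalized confluence (Geach) condition; its first-order frame correspondent is ∀x ∀y (xR²y → ∃w (yRw ∧ xRw)).
F1: fails — 1R²2 but no w with 2Rw and 1Rw.
F2: satisfies the condition.
F3: fails — 0R²2 but no w with 2Rw and 0Rw.
F4: fails — w0R²w1 but no w with w1Rw and w0Rw.
F5: satisfies the condition.
Valid on: F2, F5.

F2, F5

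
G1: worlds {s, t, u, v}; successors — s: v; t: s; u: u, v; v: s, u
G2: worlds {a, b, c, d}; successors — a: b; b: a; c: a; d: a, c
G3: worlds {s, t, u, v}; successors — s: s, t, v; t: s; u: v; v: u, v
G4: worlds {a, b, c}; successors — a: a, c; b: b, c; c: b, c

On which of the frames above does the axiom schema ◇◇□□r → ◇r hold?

G4

The schema corresponds to a generalized confluence (Geach) condition: ∀x ∀y (xR²y → ∃w (yR²w ∧ xRw)).
G1: fails — sR²s but no w with sR²w and sRw.
G2: fails — aR²a but no w with aR²w and aRw.
G3: fails — tR²v but no w with vR²w and tRw.
G4: condition met.
Valid on: G4.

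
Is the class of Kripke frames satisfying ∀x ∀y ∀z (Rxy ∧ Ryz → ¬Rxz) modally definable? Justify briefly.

Not definable by any modal formula

If a class were modally definable it would be closed under surjective bounded morphisms (Goldblatt–Thomason).
The 3-cycle (worlds 0,1,2 with 0→1→2→0) is intransitive. Mapping every world to a single reflexive point • is a surjective bounded morphism; the reflexive point is not intransitive (R••∧R•• but R••).
So no modal formula (or set of formulas) defines exactly the intransitive frames.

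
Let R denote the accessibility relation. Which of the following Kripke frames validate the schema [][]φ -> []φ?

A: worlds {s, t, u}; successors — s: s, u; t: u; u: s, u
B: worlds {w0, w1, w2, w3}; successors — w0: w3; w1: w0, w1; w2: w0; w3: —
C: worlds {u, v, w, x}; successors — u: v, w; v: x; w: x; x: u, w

The schema corresponds to density: forall x forall y (Rxy -> exists z (Rxz & Rzy)).
A: ✓.
B: fails — Rw0w3 but no z with Rw0z and Rzw3.
C: fails — Ruv but no z with Ruz and Rzv.
Valid on: A.

A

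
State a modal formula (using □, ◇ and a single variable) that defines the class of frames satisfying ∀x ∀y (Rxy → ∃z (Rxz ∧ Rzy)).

This is density; the standard corresponding axiom is C4: □□ψ → □ψ.

□□ψ → □ψ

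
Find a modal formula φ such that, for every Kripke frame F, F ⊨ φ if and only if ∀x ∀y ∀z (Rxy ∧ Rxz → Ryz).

A defining formula is ◇r → □◇r (the 5 axiom).
Suppose ◇r→□◇r is valid. Take Rxy, Rxz and set V(r)={y}. Then ◇r at x, so □◇r at x, so ◇r at z, so some w with Rzw has r; w=y, i.e. Rzy. By symmetry of the argument, Ryz.

◇r → □◇r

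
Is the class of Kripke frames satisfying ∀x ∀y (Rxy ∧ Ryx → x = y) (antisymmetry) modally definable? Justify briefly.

Any modally definable frame class is closed under surjective bounded morphisms.
The 8-cycle (worlds a,b,c,d,e,f,g,h with a→b→c→d→e→f→g→h→a) is antisymmetric. Sending even-indexed worlds to • and odd-indexed worlds to ∘ is a surjective bounded morphism onto the two-world frame with •↔∘, which is not antisymmetric.
So no modal formula (or set of formulas) defines exactly the antisymmetric frames.

No — not modally definable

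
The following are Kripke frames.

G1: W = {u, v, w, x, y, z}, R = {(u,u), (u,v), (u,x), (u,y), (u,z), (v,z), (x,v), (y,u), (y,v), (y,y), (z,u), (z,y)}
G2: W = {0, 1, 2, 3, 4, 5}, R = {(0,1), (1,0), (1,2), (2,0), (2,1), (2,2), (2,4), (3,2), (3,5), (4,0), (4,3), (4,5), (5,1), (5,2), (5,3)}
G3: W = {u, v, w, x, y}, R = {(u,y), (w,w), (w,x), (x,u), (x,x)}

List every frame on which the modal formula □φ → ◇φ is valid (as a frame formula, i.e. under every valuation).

Frame correspondent (Sahlqvist): ∀x ∃y Rxy — i.e. seriality.
G1: fails — world w has no successor.
G2: holds.
G3: fails — world v has no successor.

G2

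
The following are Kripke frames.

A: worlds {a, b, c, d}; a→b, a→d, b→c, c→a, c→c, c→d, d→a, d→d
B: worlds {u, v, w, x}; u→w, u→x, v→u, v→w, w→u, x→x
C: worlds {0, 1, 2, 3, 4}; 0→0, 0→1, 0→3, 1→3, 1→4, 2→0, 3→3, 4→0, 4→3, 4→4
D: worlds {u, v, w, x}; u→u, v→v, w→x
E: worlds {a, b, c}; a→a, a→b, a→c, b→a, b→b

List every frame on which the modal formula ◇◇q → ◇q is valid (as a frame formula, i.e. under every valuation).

Frame correspondent (Sahlqvist): ∀x ∀y ∀z (Rxy ∧ Ryz → Rxz) — i.e. transitivity.
A: fails — Rbc and Rcd but not Rbd.
B: fails — Ruw and Rwu but not Ruu.
C: fails — R01 and R14 but not R04.
D: condition met.
E: fails — Rba and Rac but not Rbc.

D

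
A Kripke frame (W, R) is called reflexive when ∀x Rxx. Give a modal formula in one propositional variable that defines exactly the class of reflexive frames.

A defining formula is □ψ → ψ (the T axiom).
Suppose □ψ→ψ is valid. At any x set V(ψ)={w : Rxw}. Then □ψ holds at x, so ψ holds at x, i.e. Rxx.

□ψ → ψ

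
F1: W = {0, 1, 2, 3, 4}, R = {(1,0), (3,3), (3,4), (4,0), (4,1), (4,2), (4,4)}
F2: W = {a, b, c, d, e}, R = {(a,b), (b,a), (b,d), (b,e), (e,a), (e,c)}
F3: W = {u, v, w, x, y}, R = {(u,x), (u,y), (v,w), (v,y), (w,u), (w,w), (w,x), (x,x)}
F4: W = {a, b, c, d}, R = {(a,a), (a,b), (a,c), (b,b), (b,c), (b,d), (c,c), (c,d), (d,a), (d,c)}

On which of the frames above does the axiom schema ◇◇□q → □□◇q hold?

This is the axiom for a generalized confluence (Geach) condition; its first-order frame correspondent is ∀x ∀y ∀z ((xR²y ∧ xR²z) → ∃w (yRw ∧ zRw)).
F1: fails — 3R²0, 3R²0 but no w with 0Rw and 0Rw.
F2: fails — aR²a, aR²d but no w with aRw and dRw.
F3: fails — wR²u, wR²y but no t with uRt and yRt.
F4: satisfies the condition.
Valid on: F4.

F4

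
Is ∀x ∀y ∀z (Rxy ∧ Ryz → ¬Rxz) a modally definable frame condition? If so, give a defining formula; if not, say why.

Modal frame validity is preserved under surjective bounded morphisms.
The 5-cycle (worlds 0,1,2,3,4 with 0→1→2→3→4→0) is intransitive. Mapping every world to a single reflexive point • is a surjective bounded morphism; the reflexive point is not intransitive (R••∧R•• but R••).
So no modal formula (or set of formulas) defines exactly the intransitive frames.

No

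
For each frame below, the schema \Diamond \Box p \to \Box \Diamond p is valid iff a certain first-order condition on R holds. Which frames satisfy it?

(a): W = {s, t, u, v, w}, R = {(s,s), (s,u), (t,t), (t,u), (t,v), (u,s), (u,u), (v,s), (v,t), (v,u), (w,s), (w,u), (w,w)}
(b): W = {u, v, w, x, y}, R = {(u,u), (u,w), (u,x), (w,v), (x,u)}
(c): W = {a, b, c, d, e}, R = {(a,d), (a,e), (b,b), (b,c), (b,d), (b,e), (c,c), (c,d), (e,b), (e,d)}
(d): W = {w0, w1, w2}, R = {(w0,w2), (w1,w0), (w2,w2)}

This is the axiom for convergence; its first-order frame correspondent is \forall x \forall y \forall z (Rxy \wedge Rxz \to \exists w (Ryw \wedge Rzw)).
(a): holds.
(b): fails — Ruw and Ruu but w and u have no common successor.
(c): fails — Rae and Rad but e and d have no common successor.
(d): holds.
Valid on: (a), (d).

(a), (d)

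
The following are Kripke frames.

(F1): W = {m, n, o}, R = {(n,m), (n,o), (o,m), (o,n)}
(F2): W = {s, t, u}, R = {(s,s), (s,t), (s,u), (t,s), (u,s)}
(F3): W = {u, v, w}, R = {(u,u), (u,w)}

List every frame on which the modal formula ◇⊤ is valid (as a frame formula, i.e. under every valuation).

(F2)

Frame correspondent (Sahlqvist): ∀x ∃y Rxy — i.e. seriality.
(F1): fails — world m has no successor.
(F2): ✓.
(F3): fails — world v has no successor.
Valid on: (F2).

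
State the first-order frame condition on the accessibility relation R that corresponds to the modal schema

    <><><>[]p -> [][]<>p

forall x forall y forall z ((x R^3 y & x R^2 z) -> exists w (yRw & zRw))

This is a Sahlqvist (Geach-type) schema ◇^3□^1p → □^2◇^1p.
Minimal-valuation argument: fix x; take any y with xR^3y and any z with xR^2z. Set V(p) to the set of worlds R-reachable from y in exactly 1 step. Then □^1p holds at y, so the antecedent holds at x; validity forces ◇^1p at z, giving a w with zR^1w and yR^1w.
First-order correspondent: forall x forall y forall z ((x R^3 y & x R^2 z) -> exists w (yRw & zRw)).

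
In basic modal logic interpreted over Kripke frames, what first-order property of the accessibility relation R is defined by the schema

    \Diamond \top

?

Seriality

◇⊤ holds at w iff w has a successor, so frame-validity of ◇⊤ is exactly seriality. Equivalently via □A → ◇A:
Suppose □A→◇A is valid. At any x set V(A)=W. Then □A at x, so ◇A at x, so x has a successor.
Conversely, on a frame with seriality the schema holds at every world under every valuation.
Frame condition: \forall x \exists y Rxy.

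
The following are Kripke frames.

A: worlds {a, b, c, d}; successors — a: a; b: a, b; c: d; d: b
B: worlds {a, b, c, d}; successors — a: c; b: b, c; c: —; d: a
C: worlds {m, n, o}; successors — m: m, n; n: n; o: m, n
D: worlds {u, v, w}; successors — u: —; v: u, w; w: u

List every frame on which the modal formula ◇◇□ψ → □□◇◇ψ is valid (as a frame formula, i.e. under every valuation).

The schema corresponds to a generalized confluence (Geach) condition: ∀x ∀y ∀z ((xR²y ∧ xR²z) → ∃w (yRw ∧ zR²w)).
A: ✓.
B: fails — bR²b, bR²c but no w with bRw and cR²w.
C: ✓.
D: fails — vR²u, vR²u but no t with uRt and uR²t.
Valid on: A, C.

A, C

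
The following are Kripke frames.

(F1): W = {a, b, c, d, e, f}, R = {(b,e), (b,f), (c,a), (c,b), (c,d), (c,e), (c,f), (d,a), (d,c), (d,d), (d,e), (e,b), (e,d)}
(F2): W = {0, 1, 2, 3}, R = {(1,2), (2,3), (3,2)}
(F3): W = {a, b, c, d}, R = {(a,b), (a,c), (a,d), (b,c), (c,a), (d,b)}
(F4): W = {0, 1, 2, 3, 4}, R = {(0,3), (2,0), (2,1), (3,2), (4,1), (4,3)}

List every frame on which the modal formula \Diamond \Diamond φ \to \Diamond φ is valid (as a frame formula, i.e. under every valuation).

none

Frame correspondent (Sahlqvist): \forall x \forall y \forall z (Rxy \wedge Ryz \to Rxz) — i.e. transitivity.
(F1): fails — Reb and Rbf but not Ref.
(F2): fails — R12 and R23 but not R13.
(F3): fails — Rbc and Rca but not Rba.
(F4): fails — R32 and R20 but not R30.
Valid on no frame.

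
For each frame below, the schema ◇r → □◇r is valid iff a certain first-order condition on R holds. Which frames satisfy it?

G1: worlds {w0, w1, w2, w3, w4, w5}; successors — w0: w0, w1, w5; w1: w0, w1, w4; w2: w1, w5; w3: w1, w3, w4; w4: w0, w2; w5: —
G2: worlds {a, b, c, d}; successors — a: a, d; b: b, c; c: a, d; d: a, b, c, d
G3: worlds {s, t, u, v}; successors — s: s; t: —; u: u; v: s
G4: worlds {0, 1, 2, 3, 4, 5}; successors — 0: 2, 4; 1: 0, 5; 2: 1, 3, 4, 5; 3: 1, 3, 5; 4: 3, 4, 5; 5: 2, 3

G3

Frame correspondent (Sahlqvist): ∀x ∀y ∀z (Rxy ∧ Rxz → Ryz) — i.e. the Euclidean property.
G1: fails — Rw0w5 and Rw0w5 but not Rw5w5.
G2: fails — Rbc and Rbc but not Rcc.
G3: satisfies the condition.
G4: fails — R02 and R02 but not R22.
Valid on: G3.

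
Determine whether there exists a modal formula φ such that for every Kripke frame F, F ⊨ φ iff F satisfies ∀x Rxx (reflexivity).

Yes: it is reflexivity, defined by the T schema □r → r.
Suppose □r→r is valid. At any x set V(r)={w : Rxw}. Then □r holds at x, so r holds at x, i.e. Rxx.

Yes, by □r → r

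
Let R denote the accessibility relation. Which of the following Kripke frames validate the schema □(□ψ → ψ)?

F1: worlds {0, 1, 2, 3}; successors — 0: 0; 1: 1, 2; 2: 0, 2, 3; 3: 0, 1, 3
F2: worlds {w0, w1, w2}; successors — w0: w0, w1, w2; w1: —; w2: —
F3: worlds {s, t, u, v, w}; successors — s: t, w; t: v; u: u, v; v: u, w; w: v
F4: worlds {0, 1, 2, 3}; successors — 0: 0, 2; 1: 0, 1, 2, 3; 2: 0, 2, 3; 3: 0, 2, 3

F1, F4

This is the axiom for shift-reflexivity; its first-order frame correspondent is ∀x ∀y (Rxy → Ryy).
F1: satisfies the condition.
F2: fails — Rw0w1 but not Rw1w1.
F3: fails — Ruv but not Rvv.
F4: satisfies the condition.
Valid on: F1, F4.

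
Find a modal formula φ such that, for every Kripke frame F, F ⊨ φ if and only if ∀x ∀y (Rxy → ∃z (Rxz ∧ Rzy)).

The condition is density. The C4 schema □□r → □r defines it.
Suppose □□r→□r is valid. Take Rxy and set V(r)={w : xR²w}. Then □□r at x, so □r at x, so r at y, i.e. ∃z(Rxz∧Rzy).

□□r → □r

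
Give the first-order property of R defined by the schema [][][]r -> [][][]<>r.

forall x forall z (x R^3 z -> exists w (x R^3 w & zRw))

This is a Sahlqvist (Geach-type) schema ◇^0□^3r → □^3◇^1r.
Minimal-valuation argument: fix x; take any y with xR^0y and any z with xR^3z. Set V(r) to the set of worlds R-reachable from y in exactly 3 steps. Then □^3r holds at y, so the antecedent holds at x; validity forces ◇^1r at z, giving a w with zR^1w and yR^3w.
First-order correspondent: forall x forall z (x R^3 z -> exists w (x R^3 w & zRw)).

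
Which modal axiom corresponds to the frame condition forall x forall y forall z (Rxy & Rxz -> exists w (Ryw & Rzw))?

This is convergence; the standard corresponding axiom is .2: ◇□q → □◇q.

◇□q → □◇q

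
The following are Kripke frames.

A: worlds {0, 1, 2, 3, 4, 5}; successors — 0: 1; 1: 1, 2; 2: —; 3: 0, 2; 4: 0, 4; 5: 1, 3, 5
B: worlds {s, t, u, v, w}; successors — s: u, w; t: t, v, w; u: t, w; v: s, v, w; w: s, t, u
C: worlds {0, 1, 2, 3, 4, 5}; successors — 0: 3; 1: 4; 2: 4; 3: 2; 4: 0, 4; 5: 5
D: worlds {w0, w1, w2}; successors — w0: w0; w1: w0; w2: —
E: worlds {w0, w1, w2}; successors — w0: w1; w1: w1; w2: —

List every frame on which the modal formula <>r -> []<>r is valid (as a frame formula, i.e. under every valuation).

D, E

The schema corresponds to the Euclidean property: forall x forall y forall z (Rxy & Rxz -> Ryz).
A: fails — R12 and R12 but not R22.
B: fails — Rsw and Rsw but not Rww.
C: fails — R03 and R03 but not R33.
D: satisfies the condition.
E: satisfies the condition.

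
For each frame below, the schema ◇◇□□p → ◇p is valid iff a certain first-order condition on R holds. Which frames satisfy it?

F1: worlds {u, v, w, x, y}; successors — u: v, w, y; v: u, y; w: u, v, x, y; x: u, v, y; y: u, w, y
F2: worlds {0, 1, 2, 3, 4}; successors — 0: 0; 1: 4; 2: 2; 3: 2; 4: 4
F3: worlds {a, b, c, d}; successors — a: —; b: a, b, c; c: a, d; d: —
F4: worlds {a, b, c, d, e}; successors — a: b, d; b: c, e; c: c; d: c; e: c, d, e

Frame correspondent (Sahlqvist): ∀x ∀y (xR²y → ∃w (yR²w ∧ xRw)) — i.e. a generalized confluence (Geach) condition.
F1: ✓.
F2: ✓.
F3: fails — bR²a but no w with aR²w and bRw.
F4: fails — aR²c but no w with cR²w and aRw.

F1, F2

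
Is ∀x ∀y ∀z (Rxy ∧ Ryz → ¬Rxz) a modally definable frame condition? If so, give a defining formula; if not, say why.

No — not modally definable

If a class were modally definable it would be closed under surjective bounded morphisms (Goldblatt–Thomason).
The 3-cycle (worlds w0,w1,w2 with w0→w1→w2→w0) is intransitive. Mapping every world to a single reflexive point • is a surjective bounded morphism; the reflexive point is not intransitive (R••∧R•• but R••).
So the class is not modally definable.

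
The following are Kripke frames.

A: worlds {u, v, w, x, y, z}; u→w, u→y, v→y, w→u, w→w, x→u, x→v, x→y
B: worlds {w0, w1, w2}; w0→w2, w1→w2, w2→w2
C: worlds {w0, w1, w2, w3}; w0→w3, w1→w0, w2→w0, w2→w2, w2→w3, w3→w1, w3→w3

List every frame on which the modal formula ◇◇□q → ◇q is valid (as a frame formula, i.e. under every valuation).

B

Frame correspondent (Sahlqvist): ∀x ∀y (xR²y → ∃w (yRw ∧ xRw)) — i.e. a generalized confluence (Geach) condition.
A: fails — wR²y but no t with yRt and wRt.
B: ✓.
C: fails — w0R²w1 but no w with w1Rw and w0Rw.
Valid on: B.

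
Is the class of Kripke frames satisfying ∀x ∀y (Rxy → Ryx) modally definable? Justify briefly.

Definable; p → □◇p defines it

The condition is symmetry. A defining modal formula is p → □◇p.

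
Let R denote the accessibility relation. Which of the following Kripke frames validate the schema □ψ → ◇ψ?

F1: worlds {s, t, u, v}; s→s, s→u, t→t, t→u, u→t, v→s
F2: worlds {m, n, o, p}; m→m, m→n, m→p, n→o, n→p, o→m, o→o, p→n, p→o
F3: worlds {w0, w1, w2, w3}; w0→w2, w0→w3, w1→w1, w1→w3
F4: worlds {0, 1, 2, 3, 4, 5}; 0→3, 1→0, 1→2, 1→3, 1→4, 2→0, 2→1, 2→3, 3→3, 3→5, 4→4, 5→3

F1, F2, F4

The schema corresponds to seriality: ∀x ∃y Rxy.
F1: condition met.
F2: condition met.
F3: fails — world w2 has no successor.
F4: condition met.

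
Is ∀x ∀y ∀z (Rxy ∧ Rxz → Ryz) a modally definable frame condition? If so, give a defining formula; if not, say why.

Definable; ◇q → □◇q defines it

The condition is the Euclidean property. A defining modal formula is ◇q → □◇q.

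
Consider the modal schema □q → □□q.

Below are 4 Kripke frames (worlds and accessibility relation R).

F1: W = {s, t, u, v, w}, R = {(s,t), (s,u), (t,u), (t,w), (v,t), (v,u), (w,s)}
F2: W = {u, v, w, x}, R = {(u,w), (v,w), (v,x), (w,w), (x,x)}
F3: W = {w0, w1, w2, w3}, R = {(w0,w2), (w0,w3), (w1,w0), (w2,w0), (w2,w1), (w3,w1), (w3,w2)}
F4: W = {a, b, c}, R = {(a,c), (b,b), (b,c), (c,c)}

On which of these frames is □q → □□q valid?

The schema corresponds to transitivity: ∀x ∀y ∀z (Rxy ∧ Ryz → Rxz).
F1: fails — Rvt and Rtw but not Rvw.
F2: holds.
F3: fails — Rw1w0 and Rw0w2 but not Rw1w2.
F4: holds.

F2, F4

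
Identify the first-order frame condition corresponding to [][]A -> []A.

Suppose □□A→□A is valid. Take Rxy and set V(A)={w : xR²w}. Then □□A at x, so □A at x, so A at y, i.e. ∃z(Rxz∧Rzy).
Conversely, on a frame with density the schema holds at every world under every valuation.
Frame condition: forall x forall y (Rxy -> exists z (Rxz & Rzy)).

density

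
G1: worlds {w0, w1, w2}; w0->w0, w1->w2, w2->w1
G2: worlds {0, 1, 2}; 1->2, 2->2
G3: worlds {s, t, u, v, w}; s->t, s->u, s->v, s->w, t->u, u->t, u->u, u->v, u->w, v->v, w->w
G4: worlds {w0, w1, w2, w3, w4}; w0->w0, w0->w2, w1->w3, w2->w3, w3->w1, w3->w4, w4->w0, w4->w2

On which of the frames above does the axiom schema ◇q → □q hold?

Frame correspondent (Sahlqvist): ∀x ∀y ∀z (Rxy ∧ Rxz → y = z) — i.e. partial functionality.
G1: satisfies the condition.
G2: satisfies the condition.
G3: fails — s sees both t and u.
G4: fails — w0 sees both w0 and w2.
Valid on: G1, G2.

G1, G2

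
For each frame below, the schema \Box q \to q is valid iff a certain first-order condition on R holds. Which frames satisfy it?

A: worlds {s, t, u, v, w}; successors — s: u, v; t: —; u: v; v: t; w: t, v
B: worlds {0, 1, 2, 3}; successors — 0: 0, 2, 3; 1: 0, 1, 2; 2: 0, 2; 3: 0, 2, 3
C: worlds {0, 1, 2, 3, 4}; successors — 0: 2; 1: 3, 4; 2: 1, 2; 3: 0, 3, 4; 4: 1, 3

Frame correspondent (Sahlqvist): \forall x Rxx — i.e. reflexivity.
A: fails — world s does not see itself.
B: ✓.
C: fails — world 0 does not see itself.

B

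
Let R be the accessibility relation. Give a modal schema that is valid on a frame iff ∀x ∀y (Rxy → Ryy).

A defining formula is □(□r → r) (the T□ axiom).
Suppose □(□r→r) is valid. Take Rxy and set V(r)={w : Ryw}. Then at y, □r holds; since □(□r→r) at x, □r→r at y, so r at y, i.e. Ryy.

□(□r → r)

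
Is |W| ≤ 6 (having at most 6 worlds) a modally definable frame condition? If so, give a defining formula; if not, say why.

No

Modal frame validity is preserved under disjoint unions.
Any modal formula valid on each of 7 disjoint one-world frames is valid on their disjoint union (validity is preserved under disjoint unions). Each one-world frame has |W|=1≤6, but the union has |W|=7.
Hence having at most 6 worlds is not modally definable.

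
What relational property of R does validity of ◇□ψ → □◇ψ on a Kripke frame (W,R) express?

Convergence

This schema is the .2 axiom.
Its frame correspondent is convergence — ∀x ∀y ∀z (Rxy ∧ Rxz → ∃w (Ryw ∧ Rzw)).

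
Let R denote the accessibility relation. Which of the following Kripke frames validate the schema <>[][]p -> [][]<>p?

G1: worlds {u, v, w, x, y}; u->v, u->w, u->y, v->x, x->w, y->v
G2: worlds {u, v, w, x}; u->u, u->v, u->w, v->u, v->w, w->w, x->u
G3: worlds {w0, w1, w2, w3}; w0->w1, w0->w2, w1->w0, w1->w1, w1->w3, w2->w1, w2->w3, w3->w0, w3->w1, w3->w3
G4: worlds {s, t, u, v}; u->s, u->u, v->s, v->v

G2, G3

The schema corresponds to a generalized confluence (Geach) condition: forall x forall y forall z ((xRy & x R^2 z) -> exists w (y R^2 w & zRw)).
G1: fails — uRv, uR²v but no t with vR²t and vRt.
G2: ✓.
G3: ✓.
G4: fails — uRs, uR²s but no w with sR²w and sRw.
Valid on: G2, G3.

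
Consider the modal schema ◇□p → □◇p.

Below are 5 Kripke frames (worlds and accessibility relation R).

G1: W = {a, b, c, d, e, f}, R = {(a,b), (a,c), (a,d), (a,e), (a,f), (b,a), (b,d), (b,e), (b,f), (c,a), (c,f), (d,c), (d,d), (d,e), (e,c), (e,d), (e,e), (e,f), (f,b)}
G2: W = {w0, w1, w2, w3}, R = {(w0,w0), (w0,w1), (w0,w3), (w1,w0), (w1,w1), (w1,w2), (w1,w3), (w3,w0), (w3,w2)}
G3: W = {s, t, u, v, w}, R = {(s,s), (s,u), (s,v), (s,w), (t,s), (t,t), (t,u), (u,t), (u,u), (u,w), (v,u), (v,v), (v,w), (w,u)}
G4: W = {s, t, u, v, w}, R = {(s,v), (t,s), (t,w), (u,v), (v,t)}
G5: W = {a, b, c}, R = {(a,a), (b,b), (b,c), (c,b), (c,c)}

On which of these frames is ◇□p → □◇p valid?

The schema corresponds to convergence: ∀x ∀y ∀z (Rxy ∧ Rxz → ∃w (Ryw ∧ Rzw)).
G1: fails — Rab and Raf but b and f have no common successor.
G2: fails — Rw1w1 and Rw1w2 but w1 and w2 have no common successor.
G3: satisfies the condition.
G4: fails — Rts and Rtw but s and w have no common successor.
G5: satisfies the condition.

G3, G5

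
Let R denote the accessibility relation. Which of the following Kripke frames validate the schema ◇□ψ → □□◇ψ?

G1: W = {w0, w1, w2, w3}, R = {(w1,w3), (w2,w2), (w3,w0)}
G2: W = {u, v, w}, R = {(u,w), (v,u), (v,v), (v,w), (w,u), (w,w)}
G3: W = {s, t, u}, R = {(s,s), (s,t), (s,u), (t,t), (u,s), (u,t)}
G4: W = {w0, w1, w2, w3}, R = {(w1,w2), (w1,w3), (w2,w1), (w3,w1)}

The schema corresponds to a generalized confluence (Geach) condition: ∀x ∀y ∀z ((xRy ∧ xR²z) → ∃w (yRw ∧ zRw)).
G1: fails — w1Rw3, w1R²w0 but no w with w3Rw and w0Rw.
G2: satisfies the condition.
G3: satisfies the condition.
G4: fails — w1Rw2, w1R²w1 but no w with w2Rw and w1Rw.

G2, G3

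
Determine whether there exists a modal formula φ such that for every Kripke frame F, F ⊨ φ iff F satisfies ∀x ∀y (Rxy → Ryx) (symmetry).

This is a Sahlqvist condition; the B axiom r → □◇r defines it.
Suppose r→□◇r is valid. Take Rxy and set V(r)={x}. Then r at x, so □◇r at x, so ◇r at y, so some z with Ryz has r; z=x, i.e. Ryx.

Yes, by r → □◇r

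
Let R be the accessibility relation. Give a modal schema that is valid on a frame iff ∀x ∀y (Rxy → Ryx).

r → □◇r

The condition is symmetry. The B schema r → □◇r defines it.
Suppose r→□◇r is valid. Take Rxy and set V(r)={x}. Then r at x, so □◇r at x, so ◇r at y, so some z with Ryz has r; z=x, i.e. Ryx.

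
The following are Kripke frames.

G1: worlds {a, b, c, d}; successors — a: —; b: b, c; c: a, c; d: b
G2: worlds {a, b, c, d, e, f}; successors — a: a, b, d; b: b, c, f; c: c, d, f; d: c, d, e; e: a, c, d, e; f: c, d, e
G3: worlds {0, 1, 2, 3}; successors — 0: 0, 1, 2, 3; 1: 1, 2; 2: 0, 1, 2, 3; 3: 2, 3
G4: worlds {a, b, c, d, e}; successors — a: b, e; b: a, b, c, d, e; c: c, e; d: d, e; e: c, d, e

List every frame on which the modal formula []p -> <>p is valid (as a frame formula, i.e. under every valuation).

G2, G3, G4

This is the axiom for seriality; its first-order frame correspondent is forall x exists y Rxy.
G1: fails — world a has no successor.
G2: condition met.
G3: condition met.
G4: condition met.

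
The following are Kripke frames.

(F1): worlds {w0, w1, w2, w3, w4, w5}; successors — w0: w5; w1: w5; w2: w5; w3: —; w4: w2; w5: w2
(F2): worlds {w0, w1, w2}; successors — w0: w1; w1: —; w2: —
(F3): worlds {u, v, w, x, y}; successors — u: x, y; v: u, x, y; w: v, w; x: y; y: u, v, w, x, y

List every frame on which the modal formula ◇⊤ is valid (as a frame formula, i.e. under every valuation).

(F3)

Frame correspondent (Sahlqvist): ∀x ∃y Rxy — i.e. seriality.
(F1): fails — world w3 has no successor.
(F2): fails — world w1 has no successor.
(F3): holds.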